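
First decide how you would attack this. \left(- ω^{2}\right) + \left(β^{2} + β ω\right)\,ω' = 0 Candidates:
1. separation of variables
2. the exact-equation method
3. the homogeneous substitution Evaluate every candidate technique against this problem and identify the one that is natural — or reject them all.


Verdict: the homogeneous substitution — the slope's numerator and denominator share total degree; set v = ω/β and the equation drops to separable form. Suitably rearranged — at times with the variables' roles exchanged — this doubles as a Bernoulli equation; the homogeneous reading needs no such setup.
- separation of variables — the two dependences are entangled, not a clean product of one-variable pieces.
- the exact-equation method — exactness fails on the nose — the mixed partials do not match.
- the homogeneous substitution: yes — fits the structure here.


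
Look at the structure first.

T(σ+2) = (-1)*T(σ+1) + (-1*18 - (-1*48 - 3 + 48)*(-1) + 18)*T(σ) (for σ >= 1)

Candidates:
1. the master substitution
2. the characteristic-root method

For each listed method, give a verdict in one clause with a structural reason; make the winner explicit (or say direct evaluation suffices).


Technique: the characteristic-root method — every coefficient is a fixed number and the forcing is zero — substitute r^σ and read off the root equation.
- the master substitution — there is no divide-the-index recursive argument.
- the characteristic-root method: yes — fits the structure here.


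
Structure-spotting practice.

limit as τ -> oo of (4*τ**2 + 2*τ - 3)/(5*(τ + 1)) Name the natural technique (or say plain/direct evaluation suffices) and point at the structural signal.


Best approach: dominant-term comparison — as τ grows, only the highest-degree terms matter — compare leading terms and read the limit off. As a single quotient, the ∞/∞ shape would yield to repeated differentiation as well — the growth comparison gets there in one look.


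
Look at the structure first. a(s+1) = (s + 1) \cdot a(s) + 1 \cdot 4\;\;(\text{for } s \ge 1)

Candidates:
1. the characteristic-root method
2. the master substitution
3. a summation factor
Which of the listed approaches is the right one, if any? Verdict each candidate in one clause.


Verdict: a summation factor — first-order linear but the coefficient s + 1 moves with the index — divide by the cumulative product and telescope.
- the characteristic-root method: the coefficients vary with the index, breaking the constant-coefficient structure the method needs.
- the master substitution: the recursion shifts the index rather than dividing it.
- a summation factor — a fit — the right tool for this form.


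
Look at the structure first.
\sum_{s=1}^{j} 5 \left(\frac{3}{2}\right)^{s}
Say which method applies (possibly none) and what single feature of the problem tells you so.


Verdict: the geometric series formula — each term is \frac{3}{2} times the previous one, so the geometric-series formula applies directly.


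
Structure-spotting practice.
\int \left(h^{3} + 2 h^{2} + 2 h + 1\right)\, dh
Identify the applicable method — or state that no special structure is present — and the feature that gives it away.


Best approach: no special technique — a term-by-term power-rule job in h; no substitution or rearrangement earns its keep here.


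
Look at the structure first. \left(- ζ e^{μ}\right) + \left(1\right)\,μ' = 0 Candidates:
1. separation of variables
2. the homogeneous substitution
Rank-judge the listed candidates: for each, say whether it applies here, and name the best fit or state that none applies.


Verdict: separation of variables — the derivative equals a pure function of ζ (namely ζ) times a pure function of μ (namely e^{μ}); divide and integrate each side.
- separation of variables — a fit — the right tool for this form.
- the homogeneous substitution — the ratio substitution does not collapse this equation.


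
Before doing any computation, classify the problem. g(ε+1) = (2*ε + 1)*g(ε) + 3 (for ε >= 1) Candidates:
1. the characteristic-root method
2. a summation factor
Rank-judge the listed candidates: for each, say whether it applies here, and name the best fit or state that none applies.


Technique: a summation factor — rescale the sequence by the product of the weights 2*ε + 1 so far — the recurrence collapses to a plain running sum.
- the characteristic-root method — an index-dependent weight blocks the pure exponential ansatz.
- a summation factor — applies; the problem has the shape this method handles.


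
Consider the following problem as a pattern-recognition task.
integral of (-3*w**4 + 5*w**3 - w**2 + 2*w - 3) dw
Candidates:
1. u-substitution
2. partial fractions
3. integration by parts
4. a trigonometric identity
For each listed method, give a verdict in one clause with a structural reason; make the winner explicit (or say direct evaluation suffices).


Verdict: no special technique — every term is a constant multiple of a power of w; term-wise power-rule integration needs no preliminary transformation.
- u-substitution — no substitution does more than relabel what direct integration already handles.
- partial fractions: there is no rational-function structure to decompose.
- integration by parts: splitting off a factor buys nothing — the integrand integrates directly without parts.
- a trigonometric identity — with no trigonometric functions present, identity rewriting has no target.


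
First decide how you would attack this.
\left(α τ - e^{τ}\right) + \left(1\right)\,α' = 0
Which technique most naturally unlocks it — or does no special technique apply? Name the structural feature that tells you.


Verdict: a linear integrating factor — first power of α, nonzero forcing: the integrating-factor recipe applies verbatim with p = τ.


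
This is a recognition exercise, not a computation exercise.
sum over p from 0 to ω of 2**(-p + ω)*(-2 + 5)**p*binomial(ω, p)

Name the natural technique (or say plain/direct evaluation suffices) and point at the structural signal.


Verdict: the binomial theorem — binomial coefficients against complementary powers of (-2 + 5) and 2: recognize the binomial expansion and resum.


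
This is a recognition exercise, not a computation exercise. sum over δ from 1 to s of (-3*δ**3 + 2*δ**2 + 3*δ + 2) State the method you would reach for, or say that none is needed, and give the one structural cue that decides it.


Diagnosis: no special technique — the sum is polynomial through and through; closed forms for each power of δ finish it directly.


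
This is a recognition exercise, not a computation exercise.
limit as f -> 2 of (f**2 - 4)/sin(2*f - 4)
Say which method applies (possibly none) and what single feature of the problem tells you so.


Best approach: l'Hôpital's rule (0/0) — both numerator and denominator vanish at 2: the genuine 0/0 indeterminate that l'Hôpital exists for. The standard small-argument limits would also carry it; the rule is the systematic route.


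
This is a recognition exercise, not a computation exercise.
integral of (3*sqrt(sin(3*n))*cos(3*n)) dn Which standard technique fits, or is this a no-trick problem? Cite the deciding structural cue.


Best approach: u-substitution — collected, the integrand has one factor that is, up to a constant, the derivative of an inner expression the rest depends on — substitute for that inner expression.


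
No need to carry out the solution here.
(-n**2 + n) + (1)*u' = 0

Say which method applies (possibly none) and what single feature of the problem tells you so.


Best approach: no special technique — solved for the derivative, u never appears on the right — this is a direct integration in n, not a differential-equations problem at heart.


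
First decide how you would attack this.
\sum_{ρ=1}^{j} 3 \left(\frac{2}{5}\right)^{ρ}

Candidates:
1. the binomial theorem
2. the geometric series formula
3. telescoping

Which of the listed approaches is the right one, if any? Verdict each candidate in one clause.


Diagnosis: the geometric series formula — check a ratio of consecutive terms: it is \frac{2}{5}, independent of the index, so the geometric formula closes the sum.
- the binomial theorem — the terms lack the binomial-coefficient-weighted complementary-power pattern of an expansion.
- the geometric series formula: applicable, and directly so.
- telescoping: writing out consecutive terms as given produces no pairwise cancellation.


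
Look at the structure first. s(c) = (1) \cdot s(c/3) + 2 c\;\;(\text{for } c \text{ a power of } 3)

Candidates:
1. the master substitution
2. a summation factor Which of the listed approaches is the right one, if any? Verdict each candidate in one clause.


Method: the master substitution — the argument shrinks by the factor 3, so measure the index on a logarithmic scale and the recursion becomes a shift.
- the master substitution — yes — fits the structure here.
- a summation factor: the recursion divides its index rather than shifting it — there is no previous-term chain for a summation factor to telescope.


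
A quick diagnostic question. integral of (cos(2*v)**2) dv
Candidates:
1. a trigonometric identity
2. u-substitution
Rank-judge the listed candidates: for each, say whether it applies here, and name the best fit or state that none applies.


Method: a trigonometric identity — the even exponent on cos(2*v)**2 signals one move: rewrite via cos of the doubled angle.
- a trigonometric identity — a fit — the right tool for this form.
- u-substitution — no subexpression of the integrand pairs with its own derivative as a factor — individual terms may offer their own substitutions, but any change of variable covering the whole integral would have to be constructed from outside the expression.


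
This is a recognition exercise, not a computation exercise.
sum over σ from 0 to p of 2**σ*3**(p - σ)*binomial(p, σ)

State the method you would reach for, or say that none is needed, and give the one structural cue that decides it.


Verdict: the binomial theorem — binomial coefficients against complementary powers of 2 and 3: recognize the binomial expansion and resum.


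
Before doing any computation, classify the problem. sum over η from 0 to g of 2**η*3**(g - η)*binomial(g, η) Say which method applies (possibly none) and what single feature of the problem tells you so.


Verdict: the binomial theorem — the summand is term η of a binomial expansion in 2 and 3; the whole sum is a single power.


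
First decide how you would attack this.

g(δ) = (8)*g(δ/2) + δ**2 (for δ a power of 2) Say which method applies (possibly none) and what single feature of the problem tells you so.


Diagnosis: the master substitution — the argument shrinks by the factor 2, so measure the index on a logarithmic scale and the recursion becomes a shift.


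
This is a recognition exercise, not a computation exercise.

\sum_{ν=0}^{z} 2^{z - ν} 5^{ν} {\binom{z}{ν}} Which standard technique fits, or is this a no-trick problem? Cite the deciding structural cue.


Method: the binomial theorem — the binomial coefficients weight matched powers of 5 and 2, which is exactly the expansion of a binomial power.


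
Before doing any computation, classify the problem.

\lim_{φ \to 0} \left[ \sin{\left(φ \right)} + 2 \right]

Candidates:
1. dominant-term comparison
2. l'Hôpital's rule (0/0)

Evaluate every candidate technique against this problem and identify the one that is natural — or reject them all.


Verdict: no special technique — no vanishing denominator and no indeterminate clash at the point — evaluation is immediate.
- dominant-term comparison: no dominant power emerges to decide the limit by degree comparison.
- l'Hôpital's rule (0/0) — evaluation at the point is determinate, so the rule has nothing to repair.


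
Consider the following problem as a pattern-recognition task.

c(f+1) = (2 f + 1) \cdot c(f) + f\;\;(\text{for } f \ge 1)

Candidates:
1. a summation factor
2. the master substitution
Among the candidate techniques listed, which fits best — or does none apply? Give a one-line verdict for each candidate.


Best approach: a summation factor — with the index-dependent coefficient 2 f + 1, dividing by the cumulative product turns the left side into a pure difference.
- a summation factor: a fit — the right tool for this form.
- the master substitution — the recursion steps by a constant offset, so exponential reindexing is pointless.


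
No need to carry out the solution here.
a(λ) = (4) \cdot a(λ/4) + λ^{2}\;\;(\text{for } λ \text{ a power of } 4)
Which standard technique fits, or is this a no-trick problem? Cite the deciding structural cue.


Technique: the master substitution — the argument shrinks by the factor 4, so measure the index on a logarithmic scale and the recursion becomes a shift.


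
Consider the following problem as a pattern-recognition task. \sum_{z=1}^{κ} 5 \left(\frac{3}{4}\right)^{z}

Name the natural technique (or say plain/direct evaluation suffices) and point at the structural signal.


Diagnosis: the geometric series formula — check a ratio of consecutive terms: it is \frac{3}{4}, independent of the index, so the geometric formula closes the sum.


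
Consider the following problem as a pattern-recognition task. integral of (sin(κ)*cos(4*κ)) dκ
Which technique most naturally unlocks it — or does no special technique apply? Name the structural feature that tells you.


Verdict: a trigonometric identity — split sin(κ)*cos(4*κ) with the angle-addition identities: the resulting sum integrates term by term.


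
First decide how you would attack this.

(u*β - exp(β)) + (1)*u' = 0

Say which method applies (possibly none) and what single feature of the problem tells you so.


Verdict: a linear integrating factor — the unknown enters only to the first power against a nonzero forcing term — the integrating-factor template applies directly.


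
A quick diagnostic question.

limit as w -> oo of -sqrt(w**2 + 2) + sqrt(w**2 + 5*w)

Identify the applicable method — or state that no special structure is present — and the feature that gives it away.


Best approach: conjugate multiplication — both pieces blow up but their difference is finite; the conjugate trick rationalizes sqrt(w**2 + 5*w) - sqrt(w**2 + 2).


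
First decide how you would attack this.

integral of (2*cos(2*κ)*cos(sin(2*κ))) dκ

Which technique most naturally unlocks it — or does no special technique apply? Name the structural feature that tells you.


Diagnosis: u-substitution — 2*cos(2*κ) matches the derivative of sin(2*κ) up to a constant; with u = sin(2*κ) the whole integrand folds into a function of u alone.


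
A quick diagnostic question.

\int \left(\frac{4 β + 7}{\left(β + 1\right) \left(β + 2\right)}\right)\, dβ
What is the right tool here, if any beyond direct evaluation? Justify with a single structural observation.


Technique: partial fractions — the bottom factors while the top stays lower-degree — split into simple fractions and integrate piece by piece.


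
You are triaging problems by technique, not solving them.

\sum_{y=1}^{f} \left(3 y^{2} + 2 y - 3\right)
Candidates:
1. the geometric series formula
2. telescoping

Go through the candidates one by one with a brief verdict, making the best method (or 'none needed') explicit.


Diagnosis: no special technique — the summand is a plain polynomial in y (expanding first if it arrives factored); standard power-sum formulas evaluate it term by term.
- the geometric series formula — the term-to-term ratio changes with the index, so the geometric formula cannot close it.
- telescoping: computed from the summand as displayed, the partial sums build up without the pairwise collapse telescoping exploits.


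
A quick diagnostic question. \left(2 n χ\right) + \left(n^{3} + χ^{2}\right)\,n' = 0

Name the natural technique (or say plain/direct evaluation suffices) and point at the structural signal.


Verdict: the exact-equation method — because the two cross partials coincide, the form is conservative as written — recover its potential in (χ, n).


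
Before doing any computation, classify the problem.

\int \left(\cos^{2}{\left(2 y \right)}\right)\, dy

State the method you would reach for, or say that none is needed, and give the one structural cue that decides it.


Diagnosis: a trigonometric identity — the even trigonometric power \cos^{2}{\left(2 y \right)} reduces by a double-angle identity before any integration is attempted.


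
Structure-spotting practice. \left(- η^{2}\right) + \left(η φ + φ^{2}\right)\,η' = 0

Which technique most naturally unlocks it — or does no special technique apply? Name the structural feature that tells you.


Technique: the homogeneous substitution — the slope's numerator and denominator share total degree; set v = η/φ and the equation drops to separable form. Suitably rearranged — at times with the variables' roles exchanged — this doubles as a Bernoulli equation; the homogeneous reading needs no such setup.


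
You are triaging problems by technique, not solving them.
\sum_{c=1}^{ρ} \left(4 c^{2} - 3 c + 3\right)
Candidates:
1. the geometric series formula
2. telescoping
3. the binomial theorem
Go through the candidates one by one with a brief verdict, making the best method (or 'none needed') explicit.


Technique: no special technique — constant-multiple powers of c with no cancellation partners and no common ratio — use the standard power-sum formulas.
- the geometric series formula — consecutive terms are not related by a fixed multiplier.
- telescoping: in the displayed form, no term reappears at a neighboring index to cancel against.
- the binomial theorem: no binomial coefficients pair up with complementary powers here.


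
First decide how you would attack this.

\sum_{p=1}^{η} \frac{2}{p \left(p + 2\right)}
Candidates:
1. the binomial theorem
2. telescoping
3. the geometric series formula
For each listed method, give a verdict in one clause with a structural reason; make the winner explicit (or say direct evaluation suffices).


Technique: telescoping — the summand \frac{2}{p \left(p + 2\right)} decomposes into fractions whose poles differ by an integer shift — the series collapses.
- the binomial theorem: no binomial coefficients pair with matched powers.
- telescoping — yes — fits the structure here.
- the geometric series formula — consecutive terms are not related by a fixed multiplier.


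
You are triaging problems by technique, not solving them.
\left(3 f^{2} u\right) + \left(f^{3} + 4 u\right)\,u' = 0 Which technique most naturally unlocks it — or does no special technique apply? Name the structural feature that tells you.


Best approach: the exact-equation method — equality of cross partials is the green light — assemble the potential function term by term.


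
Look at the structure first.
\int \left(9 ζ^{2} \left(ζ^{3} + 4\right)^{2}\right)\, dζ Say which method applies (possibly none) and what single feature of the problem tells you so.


Verdict: u-substitution — 9 ζ^{2} matches the derivative of ζ^{3} + 4 up to a constant; with u = ζ^{3} + 4 the whole integrand folds into a function of u alone. Multiplying out and using the power rule would succeed as well, just with far more bookkeeping.


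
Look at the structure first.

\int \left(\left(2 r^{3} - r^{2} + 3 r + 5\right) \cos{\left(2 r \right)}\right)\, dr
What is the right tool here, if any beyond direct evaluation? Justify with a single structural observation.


Method: integration by parts — a polynomial 2 r^{3} - r^{2} + 3 r + 5 against the kernel \cos{\left(2 r \right)} is the signature bounded-ladder case for integration by parts.


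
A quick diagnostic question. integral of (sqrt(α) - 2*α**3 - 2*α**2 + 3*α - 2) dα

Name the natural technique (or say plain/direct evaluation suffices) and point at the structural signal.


Best approach: no special technique — the integrand is a sum of constant multiples of powers of α — integrate term by term.


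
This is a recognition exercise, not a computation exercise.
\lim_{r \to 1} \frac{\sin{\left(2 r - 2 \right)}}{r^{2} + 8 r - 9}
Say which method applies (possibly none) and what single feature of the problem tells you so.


Technique: l'Hôpital's rule (0/0) — numerator and denominator both vanish at 1 — a genuine 0/0 form, which is exactly when l'Hôpital applies. A local series expansion at the point resolves it as well; the rule is the packaged version of that step.


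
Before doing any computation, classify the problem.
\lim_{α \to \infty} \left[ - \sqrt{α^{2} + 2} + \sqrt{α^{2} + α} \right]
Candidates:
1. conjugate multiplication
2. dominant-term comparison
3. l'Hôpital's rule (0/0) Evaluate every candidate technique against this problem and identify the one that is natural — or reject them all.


Best approach: conjugate multiplication — neither \sqrt{α^{2} + α} nor \sqrt{α^{2} + 2} converges alone, so rewrite their difference as a conjugate-rationalized quotient first.
- conjugate multiplication: yes, a natural case for it.
- dominant-term comparison: this limit is not decided by comparing leading-term growth at infinity.
- l'Hôpital's rule (0/0): substitution produces ∞ − ∞ rather than a vanishing quotient; the rule needs a 0/0 ratio to act on.


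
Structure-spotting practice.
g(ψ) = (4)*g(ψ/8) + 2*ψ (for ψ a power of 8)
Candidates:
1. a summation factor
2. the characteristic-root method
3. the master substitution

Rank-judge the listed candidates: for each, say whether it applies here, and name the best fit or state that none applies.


Diagnosis: the master substitution — the recursive call is at index ψ/8 rather than a shift, a divide-and-conquer shape — substituting ψ = 8^m linearizes it.
- a summation factor: the recursion divides its index rather than shifting it — there is no previous-term chain for a summation factor to telescope.
- the characteristic-root method: a divided-index call is not the fixed-shift linear shape that characteristic roots solve.
- the master substitution: applies; the problem has the shape this method handles.


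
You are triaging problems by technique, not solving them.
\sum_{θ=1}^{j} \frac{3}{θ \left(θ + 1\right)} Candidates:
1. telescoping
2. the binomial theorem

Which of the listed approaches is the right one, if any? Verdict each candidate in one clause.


Verdict: telescoping — after splitting \frac{3}{θ \left(θ + 1\right)} into partial fractions, the pieces are shifted copies of one function and cancel telescopically.
- telescoping — yes, a natural case for it.
- the binomial theorem — the terms do not reassemble into a binomial power.


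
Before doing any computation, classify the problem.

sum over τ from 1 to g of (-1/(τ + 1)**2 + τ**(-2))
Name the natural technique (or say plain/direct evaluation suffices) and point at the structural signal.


Verdict: telescoping — the generic term is a one-step difference of τ**(-2), so partial sums shortcut to endpoint evaluation.


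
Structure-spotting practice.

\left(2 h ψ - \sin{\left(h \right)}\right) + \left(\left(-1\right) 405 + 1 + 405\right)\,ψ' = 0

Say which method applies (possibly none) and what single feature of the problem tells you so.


Verdict: a linear integrating factor — ψ appears only to the first power with coefficient 2 h — the classic integrating-factor setup.


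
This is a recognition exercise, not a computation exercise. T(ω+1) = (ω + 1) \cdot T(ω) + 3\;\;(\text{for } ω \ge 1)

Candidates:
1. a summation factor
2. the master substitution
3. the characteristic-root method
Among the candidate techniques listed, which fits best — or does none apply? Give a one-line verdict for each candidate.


Diagnosis: a summation factor — one step of memory with a weight ω + 1 that changes as the index grows — the summation-factor construction is built for this.
- a summation factor: a fit — the right tool for this form.
- the master substitution — this is shift-type recursion, outside the divide-and-conquer template.
- the characteristic-root method — the coefficients vary with the index, breaking the constant-coefficient structure the method needs.


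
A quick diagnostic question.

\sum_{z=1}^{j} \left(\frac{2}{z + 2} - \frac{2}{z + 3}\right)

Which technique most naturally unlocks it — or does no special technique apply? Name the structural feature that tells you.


Method: telescoping — spot the paired structure — each term adds \frac{2}{z + 2} and subtracts its successor value, which the next term restores: the definition of a telescoping chain.


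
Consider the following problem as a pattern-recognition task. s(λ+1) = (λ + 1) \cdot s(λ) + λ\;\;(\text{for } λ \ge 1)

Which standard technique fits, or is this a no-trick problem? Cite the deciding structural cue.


Diagnosis: a summation factor — first-order, linear, moving coefficient λ + 1: the discrete analogue of an integrating factor handles it.


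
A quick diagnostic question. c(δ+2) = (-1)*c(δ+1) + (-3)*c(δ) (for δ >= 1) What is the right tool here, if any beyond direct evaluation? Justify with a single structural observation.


Diagnosis: the characteristic-root method — constant coefficients and linearity mean the ansatz r^δ reduces it to solving the characteristic polynomial.


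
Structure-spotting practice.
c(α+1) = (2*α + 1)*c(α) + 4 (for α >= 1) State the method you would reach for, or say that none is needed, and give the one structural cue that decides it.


Technique: a summation factor — because the multiplier 2*α + 1 is index-dependent, divide through by its running product and sum the resulting differences.


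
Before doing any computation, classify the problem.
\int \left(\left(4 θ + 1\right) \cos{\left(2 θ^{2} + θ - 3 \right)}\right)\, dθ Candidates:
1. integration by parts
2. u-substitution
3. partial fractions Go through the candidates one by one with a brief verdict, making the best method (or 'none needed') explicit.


Best approach: u-substitution — spotting that 4 θ + 1 is a constant multiple of the derivative of 2 θ^{2} + θ - 3 is the key observation — substitute u = 2 θ^{2} + θ - 3 and the integral becomes one-dimensional in u.
- integration by parts — the non-polynomial partner is not one of the parts kernels — exp, sine, or cosine with a degree-1 argument, or a logarithm.
- u-substitution — yes — fits the structure here.
- partial fractions: the expression is not a ratio of polynomials that decomposes further.


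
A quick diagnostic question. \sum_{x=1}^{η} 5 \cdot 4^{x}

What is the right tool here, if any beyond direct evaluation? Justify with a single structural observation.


Verdict: the geometric series formula — the ratio of consecutive terms is the constant 4, independent of the index — a geometric sum.


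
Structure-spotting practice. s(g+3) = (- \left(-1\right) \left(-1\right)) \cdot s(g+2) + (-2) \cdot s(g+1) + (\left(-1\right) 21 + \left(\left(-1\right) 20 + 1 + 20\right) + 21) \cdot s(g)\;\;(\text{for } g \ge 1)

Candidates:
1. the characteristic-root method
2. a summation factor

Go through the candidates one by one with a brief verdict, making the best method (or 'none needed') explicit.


Verdict: the characteristic-root method — the recurrence is linear and homogeneous with constant coefficients, so the ansatz r^g turns it into a polynomial equation for r.
- the characteristic-root method: applies; the problem has the shape this method handles.
- a summation factor: a summation factor telescopes one-step recursions; this one carries higher-order memory.


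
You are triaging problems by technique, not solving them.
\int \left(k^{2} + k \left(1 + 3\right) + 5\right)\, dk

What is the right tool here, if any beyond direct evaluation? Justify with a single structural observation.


Verdict: no special technique — the integrand is a sum of constant multiples of powers of k — integrate term by term.


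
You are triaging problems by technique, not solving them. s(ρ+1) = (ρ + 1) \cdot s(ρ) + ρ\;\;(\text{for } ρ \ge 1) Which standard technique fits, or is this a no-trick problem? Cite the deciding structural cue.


Verdict: a summation factor — one-term recursion with variable weight ρ + 1 is solved by product normalization, not by root-finding.


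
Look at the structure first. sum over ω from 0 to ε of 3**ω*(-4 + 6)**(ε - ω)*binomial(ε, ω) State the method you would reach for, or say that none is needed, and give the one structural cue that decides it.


Best approach: the binomial theorem — the summand is term ω of a binomial expansion in 3 and (-4 + 6); the whole sum is a single power.


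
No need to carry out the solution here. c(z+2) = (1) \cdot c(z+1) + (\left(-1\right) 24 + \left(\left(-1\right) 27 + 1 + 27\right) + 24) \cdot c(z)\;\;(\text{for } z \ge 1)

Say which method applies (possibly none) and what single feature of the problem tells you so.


Technique: the characteristic-root method — every coefficient is a fixed number and the forcing is zero — substitute r^z and read off the root equation.


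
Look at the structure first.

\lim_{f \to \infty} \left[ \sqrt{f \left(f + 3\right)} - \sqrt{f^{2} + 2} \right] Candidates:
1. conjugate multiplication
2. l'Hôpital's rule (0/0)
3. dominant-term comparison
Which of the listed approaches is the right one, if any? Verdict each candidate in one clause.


Verdict: conjugate multiplication — an infinity-minus-infinity difference with a surviving radical — multiply by the conjugate to cancel the divergence.
- conjugate multiplication: applicable, and directly so.
- l'Hôpital's rule (0/0): the expression is a difference driving to ∞ − ∞, not a 0/0 quotient — there is no ratio for the rule to differentiate.
- dominant-term comparison — no dominant-degree comparison decides it.


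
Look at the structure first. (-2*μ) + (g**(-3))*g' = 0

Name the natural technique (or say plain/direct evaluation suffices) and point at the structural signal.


Best approach: separation of variables — all dependence on the two variables factors apart, the defining separable shape. The cross-partial test also passes here (vacuously, each side single-variable); the potential-function route would work, separation is simply more immediate.


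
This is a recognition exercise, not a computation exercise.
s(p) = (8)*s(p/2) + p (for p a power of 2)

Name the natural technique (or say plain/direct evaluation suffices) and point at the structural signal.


Best approach: the master substitution — recursion at p/2 is multiplicative in the index; logarithmic reindexing via p = 2^m linearizes it.


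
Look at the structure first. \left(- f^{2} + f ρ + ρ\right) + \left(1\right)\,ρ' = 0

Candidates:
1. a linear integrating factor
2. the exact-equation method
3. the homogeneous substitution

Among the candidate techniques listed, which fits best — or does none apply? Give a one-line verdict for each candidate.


Technique: a linear integrating factor — linear in the unknown with genuine forcing: multiply through by the exponential of the integrated coefficient and the left side closes into one derivative.
- a linear integrating factor — applicable, and directly so.
- the exact-equation method — the cross partial derivatives disagree, so no single potential exists.
- the homogeneous substitution — the slope is not a function of the ratio of the variables alone.


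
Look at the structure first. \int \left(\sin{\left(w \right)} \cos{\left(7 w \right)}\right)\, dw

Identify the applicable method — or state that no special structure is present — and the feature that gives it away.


Diagnosis: a trigonometric identity — two different frequencies multiply in \sin{\left(w \right)} \cos{\left(7 w \right)}; the product-to-sum formula separates them.


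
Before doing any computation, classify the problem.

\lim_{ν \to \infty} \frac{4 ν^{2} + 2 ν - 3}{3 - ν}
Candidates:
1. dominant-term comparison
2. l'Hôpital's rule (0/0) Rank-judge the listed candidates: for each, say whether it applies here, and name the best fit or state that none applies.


Method: dominant-term comparison — at large ν only the top-degree terms survive; compare the leading terms and the limit falls out.
- dominant-term comparison: a fit — the right tool for this form.
- l'Hôpital's rule (0/0) — as a single quotient the expression runs to ∞/∞ at the limit point — an at-infinity form of the rule would apply, though the leading-growth comparison is the direct reading.


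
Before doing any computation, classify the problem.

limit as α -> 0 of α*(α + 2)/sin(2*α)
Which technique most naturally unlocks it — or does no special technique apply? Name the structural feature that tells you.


Verdict: l'Hôpital's rule (0/0) — numerator and denominator both vanish at 0 — a genuine 0/0 form, which is exactly when l'Hôpital applies. Expanding numerator and denominator to first order gives the same value — the rule automates exactly that.


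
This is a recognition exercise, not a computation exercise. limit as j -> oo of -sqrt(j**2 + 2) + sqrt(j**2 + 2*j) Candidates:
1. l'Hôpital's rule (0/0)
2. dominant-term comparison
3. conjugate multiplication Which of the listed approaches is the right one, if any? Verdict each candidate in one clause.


Method: conjugate multiplication — two divergent pieces with a minus sign between them and a radical in the mix: rationalize sqrt(j**2 + 2*j) - sqrt(j**2 + 2) before any limit law applies.
- l'Hôpital's rule (0/0): no quotient structure at all: the clash is ∞ minus ∞, which rationalizing converts into a tractable ratio.
- dominant-term comparison: this is not a rational comparison of growth rates at infinity.
- conjugate multiplication — yes, a natural case for it.


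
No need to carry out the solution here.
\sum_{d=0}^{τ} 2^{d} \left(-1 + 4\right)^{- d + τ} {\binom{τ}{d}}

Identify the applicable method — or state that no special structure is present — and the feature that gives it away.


Method: the binomial theorem — {\binom{τ}{d}} weighting matched powers of 2 and (-1 + 4) is the expanded form of (2 + (-1 + 4))^τ — fold it back up.


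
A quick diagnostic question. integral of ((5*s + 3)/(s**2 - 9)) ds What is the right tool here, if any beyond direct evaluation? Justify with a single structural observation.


Method: partial fractions — s**2 - 9 splits into linear pieces, so the quotient is a sum of simple fractions — decompose before integrating.


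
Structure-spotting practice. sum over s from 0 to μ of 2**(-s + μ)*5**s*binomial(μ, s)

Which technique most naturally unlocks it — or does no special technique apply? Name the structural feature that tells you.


Best approach: the binomial theorem — binomial coefficients against complementary powers of 5 and 2: recognize the binomial expansion and resum.


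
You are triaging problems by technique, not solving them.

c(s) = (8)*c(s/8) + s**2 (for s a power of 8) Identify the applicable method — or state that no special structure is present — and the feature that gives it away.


Verdict: the master substitution — a divide-and-conquer shape: argument s/8, so change variables with s = 8^m and solve the linear version.


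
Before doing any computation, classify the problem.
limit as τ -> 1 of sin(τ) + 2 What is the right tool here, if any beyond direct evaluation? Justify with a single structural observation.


Diagnosis: no special technique — no denominator vanishes and nothing blows up at 1: direct substitution is the whole computation.


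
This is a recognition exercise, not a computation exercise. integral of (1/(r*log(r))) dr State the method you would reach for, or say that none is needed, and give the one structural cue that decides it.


Method: u-substitution — viewed as a product, the integrand is a composition evaluated at log(r) times (a constant multiple of) that inner expression's derivative, so u = log(r) makes it elementary.


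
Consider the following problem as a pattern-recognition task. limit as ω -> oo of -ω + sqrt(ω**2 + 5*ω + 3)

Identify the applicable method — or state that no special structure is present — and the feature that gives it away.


Method: conjugate multiplication — the ∞ − ∞ radical form is the exact trigger for the conjugate maneuver.


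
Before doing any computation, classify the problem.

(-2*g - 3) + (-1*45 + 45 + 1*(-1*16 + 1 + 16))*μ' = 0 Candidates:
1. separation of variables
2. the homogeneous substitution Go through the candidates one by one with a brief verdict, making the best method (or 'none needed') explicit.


Verdict: no special technique — solved for the derivative, no μ appears — this is antidifferentiation in g wearing ODE clothing.
- separation of variables: with no unknown in the slope, separating variables is a formality — the equation integrates directly.
- the homogeneous substitution — solved for the derivative, the right side changes under joint scaling of the two variables.


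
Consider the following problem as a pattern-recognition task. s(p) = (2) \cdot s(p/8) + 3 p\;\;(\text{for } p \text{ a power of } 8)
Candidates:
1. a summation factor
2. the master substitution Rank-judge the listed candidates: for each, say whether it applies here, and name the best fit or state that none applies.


Best approach: the master substitution — the argument contracts 8-fold per step: reindex p exponentially and solve the linear recurrence in the new index.
- a summation factor — the recursion divides its index rather than shifting it — there is no previous-term chain for a summation factor to telescope.
- the master substitution — applies; the problem has the shape this method handles.


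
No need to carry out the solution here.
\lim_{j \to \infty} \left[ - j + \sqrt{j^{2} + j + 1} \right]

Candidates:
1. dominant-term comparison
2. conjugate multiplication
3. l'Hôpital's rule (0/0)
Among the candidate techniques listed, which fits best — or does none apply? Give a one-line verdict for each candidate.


Best approach: conjugate multiplication — both pieces blow up but their difference is finite; the conjugate trick rationalizes \sqrt{j^{2} + j + 1} - j.
- dominant-term comparison — this is not a rational comparison of growth rates at infinity.
- conjugate multiplication — yes, a natural case for it.
- l'Hôpital's rule (0/0): substitution produces ∞ − ∞ rather than a vanishing quotient; the rule needs a 0/0 ratio to act on.


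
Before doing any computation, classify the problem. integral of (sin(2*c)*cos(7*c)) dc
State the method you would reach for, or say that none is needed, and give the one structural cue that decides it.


Diagnosis: a trigonometric identity — two sinusoids at different rates multiply in sin(2*c)*cos(7*c); the product-to-sum identity uncouples them.


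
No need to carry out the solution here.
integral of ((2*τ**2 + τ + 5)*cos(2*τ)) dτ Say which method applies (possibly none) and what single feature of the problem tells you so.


Diagnosis: integration by parts — the integrand splits as 2*τ**2 + τ + 5 times cos(2*τ) — repeatedly differentiating the polynomial part kills it, which is the parts ladder.


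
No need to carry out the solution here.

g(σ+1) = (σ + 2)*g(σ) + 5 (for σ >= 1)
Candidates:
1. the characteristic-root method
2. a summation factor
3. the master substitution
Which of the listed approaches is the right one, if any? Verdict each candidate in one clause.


Method: a summation factor — one-term recursion with variable weight σ + 2 is solved by product normalization, not by root-finding.
- the characteristic-root method: the coefficients change with the index, which the root method cannot absorb.
- a summation factor — applicable, and directly so.
- the master substitution: the recursive argument is a shift of the index, not a fixed fraction of it.
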